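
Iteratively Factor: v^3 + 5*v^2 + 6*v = (v + 3)*(v^2 + 2*v) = (v + 2)*(v + 3)*(v)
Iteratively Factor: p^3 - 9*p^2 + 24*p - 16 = (p - 4)*(p^2 - 5*p + 4) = (p - 4)*(p - 1)*(p - 4)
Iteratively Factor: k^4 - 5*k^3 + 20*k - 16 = (k + 2)*(k^3 - 7*k^2 + 14*k - 8) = (k - 2)*(k + 2)*(k^2 - 5*k + 4) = (k - 4)*(k - 2)*(k + 2)*(k - 1)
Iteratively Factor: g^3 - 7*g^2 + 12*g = (g - 3)*(g^2 - 4*g) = g*(g - 3)*(g - 4)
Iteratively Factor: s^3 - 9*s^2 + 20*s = (s - 4)*(s^2 - 5*s) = s*(s - 4)*(s - 5)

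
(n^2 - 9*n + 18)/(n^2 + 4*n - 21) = (n - 6)/(n + 7)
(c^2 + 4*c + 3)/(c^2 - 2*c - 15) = (c + 1)/(c - 5)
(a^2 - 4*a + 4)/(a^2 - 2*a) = (a - 2)/a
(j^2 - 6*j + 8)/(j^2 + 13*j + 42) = (j^2 - 6*j + 8)/(j^2 + 13*j + 42)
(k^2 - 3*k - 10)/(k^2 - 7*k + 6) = (k^2 - 3*k - 10)/(k^2 - 7*k + 6)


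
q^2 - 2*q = q*(q - 2)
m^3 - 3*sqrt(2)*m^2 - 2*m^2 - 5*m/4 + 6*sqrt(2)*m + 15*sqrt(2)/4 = (m - 5/2)*(m + 1/2)*(m - 3*sqrt(2))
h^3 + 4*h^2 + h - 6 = (h - 1)*(h + 2)*(h + 3)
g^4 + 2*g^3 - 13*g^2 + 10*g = g*(g - 2)*(g - 1)*(g + 5)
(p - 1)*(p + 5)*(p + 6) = p^3 + 10*p^2 + 19*p - 30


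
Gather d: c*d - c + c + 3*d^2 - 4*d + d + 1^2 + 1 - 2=3*d^2 + d*(c - 3)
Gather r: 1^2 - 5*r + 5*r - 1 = 0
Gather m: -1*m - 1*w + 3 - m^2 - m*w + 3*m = -m^2 + m*(2 - w) - w + 3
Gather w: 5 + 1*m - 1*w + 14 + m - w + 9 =2*m - 2*w + 28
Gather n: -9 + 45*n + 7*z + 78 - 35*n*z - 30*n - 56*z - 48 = n*(15 - 35*z) - 49*z + 21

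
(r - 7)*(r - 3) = r^2 - 10*r + 21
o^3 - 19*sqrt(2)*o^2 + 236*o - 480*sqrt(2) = (o - 8*sqrt(2))*(o - 6*sqrt(2))*(o - 5*sqrt(2))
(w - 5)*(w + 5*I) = w^2 - 5*w + 5*I*w - 25*I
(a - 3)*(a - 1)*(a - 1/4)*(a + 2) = a^4 - 9*a^3/4 - 9*a^2/2 + 29*a/4 - 3/2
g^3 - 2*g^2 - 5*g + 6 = (g - 3)*(g - 1)*(g + 2)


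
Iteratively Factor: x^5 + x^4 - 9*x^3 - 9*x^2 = (x + 3)*(x^4 - 2*x^3 - 3*x^2) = x*(x + 3)*(x^3 - 2*x^2 - 3*x) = x*(x + 1)*(x + 3)*(x^2 - 3*x) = x*(x - 3)*(x + 1)*(x + 3)*(x)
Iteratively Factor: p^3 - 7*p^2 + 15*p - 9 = (p - 1)*(p^2 - 6*p + 9) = (p - 3)*(p - 1)*(p - 3)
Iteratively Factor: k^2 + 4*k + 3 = (k + 3)*(k + 1)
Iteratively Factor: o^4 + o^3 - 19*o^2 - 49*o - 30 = (o + 3)*(o^3 - 2*o^2 - 13*o - 10) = (o + 2)*(o + 3)*(o^2 - 4*o - 5) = (o - 5)*(o + 2)*(o + 3)*(o + 1)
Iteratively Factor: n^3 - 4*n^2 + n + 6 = (n - 3)*(n^2 - n - 2) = (n - 3)*(n - 2)*(n + 1)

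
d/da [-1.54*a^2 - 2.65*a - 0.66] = -3.08*a - 2.65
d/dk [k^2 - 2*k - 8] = 2*k - 2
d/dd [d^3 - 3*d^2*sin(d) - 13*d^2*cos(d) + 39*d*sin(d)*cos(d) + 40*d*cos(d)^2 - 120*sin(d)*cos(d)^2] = 13*d^2*sin(d) - 3*d^2*cos(d) + 3*d^2 - 6*d*sin(d) - 40*d*sin(2*d) - 26*d*cos(d) + 39*d*cos(2*d) + 39*sin(2*d)/2 - 30*cos(d) + 20*cos(2*d) - 90*cos(3*d) + 20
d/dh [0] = 0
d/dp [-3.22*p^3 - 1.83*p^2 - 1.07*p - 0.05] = -9.66*p^2 - 3.66*p - 1.07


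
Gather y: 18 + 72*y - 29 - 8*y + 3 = 64*y - 8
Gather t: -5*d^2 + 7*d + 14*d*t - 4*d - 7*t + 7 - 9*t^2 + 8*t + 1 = -5*d^2 + 3*d - 9*t^2 + t*(14*d + 1) + 8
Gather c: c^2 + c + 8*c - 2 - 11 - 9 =c^2 + 9*c - 22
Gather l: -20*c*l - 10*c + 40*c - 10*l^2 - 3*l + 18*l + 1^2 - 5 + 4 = 30*c - 10*l^2 + l*(15 - 20*c)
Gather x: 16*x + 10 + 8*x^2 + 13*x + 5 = 8*x^2 + 29*x + 15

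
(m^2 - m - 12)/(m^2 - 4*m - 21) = (m - 4)/(m - 7)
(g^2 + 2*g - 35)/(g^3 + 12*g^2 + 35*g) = (g - 5)/(g*(g + 5))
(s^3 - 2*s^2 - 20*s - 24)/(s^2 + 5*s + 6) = (s^2 - 4*s - 12)/(s + 3)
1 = 1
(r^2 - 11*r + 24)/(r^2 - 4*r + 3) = (r - 8)/(r - 1)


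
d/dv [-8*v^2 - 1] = -16*v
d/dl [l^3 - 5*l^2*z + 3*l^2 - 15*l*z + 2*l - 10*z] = 3*l^2 - 10*l*z + 6*l - 15*z + 2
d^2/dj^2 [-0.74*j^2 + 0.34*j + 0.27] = -1.48000000000000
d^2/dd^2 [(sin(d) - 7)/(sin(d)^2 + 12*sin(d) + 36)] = (-sin(d)^3 + 52*sin(d)^2 - 118*sin(d) - 66)/(sin(d) + 6)^4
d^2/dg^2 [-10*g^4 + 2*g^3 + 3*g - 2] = 12*g*(1 - 10*g)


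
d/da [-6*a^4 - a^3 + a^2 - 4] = a*(-24*a^2 - 3*a + 2)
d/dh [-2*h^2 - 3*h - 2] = -4*h - 3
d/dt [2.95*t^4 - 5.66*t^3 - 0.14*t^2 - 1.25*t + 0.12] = 11.8*t^3 - 16.98*t^2 - 0.28*t - 1.25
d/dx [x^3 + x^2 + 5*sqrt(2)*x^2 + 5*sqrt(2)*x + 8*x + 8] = 3*x^2 + 2*x + 10*sqrt(2)*x + 5*sqrt(2) + 8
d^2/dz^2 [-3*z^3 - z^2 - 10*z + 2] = -18*z - 2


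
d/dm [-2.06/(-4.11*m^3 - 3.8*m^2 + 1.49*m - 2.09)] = (-25.3998*m^2 - 15.656*m + 3.0694)/(4.11*m^3 + 3.8*m^2 - 1.49*m + 2.09)^2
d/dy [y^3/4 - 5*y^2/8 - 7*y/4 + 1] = 3*y^2/4 - 5*y/4 - 7/4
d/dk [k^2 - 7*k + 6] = 2*k - 7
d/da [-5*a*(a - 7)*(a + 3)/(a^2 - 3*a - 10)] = 5*(-a^4 + 6*a^3 - 3*a^2 - 80*a - 210)/(a^4 - 6*a^3 - 11*a^2 + 60*a + 100)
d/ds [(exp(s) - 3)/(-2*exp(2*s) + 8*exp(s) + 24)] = ((exp(s) - 3)*(exp(s) - 2) - exp(2*s)/2 + 2*exp(s) + 6)*exp(s)/(-exp(2*s) + 4*exp(s) + 12)^2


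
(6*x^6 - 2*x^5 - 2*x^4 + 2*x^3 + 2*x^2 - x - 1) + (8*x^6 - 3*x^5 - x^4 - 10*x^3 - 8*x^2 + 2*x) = 14*x^6 - 5*x^5 - 3*x^4 - 8*x^3 - 6*x^2 + x - 1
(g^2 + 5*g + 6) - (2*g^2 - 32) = -g^2 + 5*g + 38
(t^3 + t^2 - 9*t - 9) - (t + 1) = t^3 + t^2 - 10*t - 10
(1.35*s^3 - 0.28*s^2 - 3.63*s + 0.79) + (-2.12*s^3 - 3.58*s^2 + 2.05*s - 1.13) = -0.77*s^3 - 3.86*s^2 - 1.58*s - 0.34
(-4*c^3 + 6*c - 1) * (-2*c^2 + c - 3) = 8*c^5 - 4*c^4 + 8*c^2 - 19*c + 3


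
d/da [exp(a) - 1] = exp(a)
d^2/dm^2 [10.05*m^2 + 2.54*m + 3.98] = 20.1000000000000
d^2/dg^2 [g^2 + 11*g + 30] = 2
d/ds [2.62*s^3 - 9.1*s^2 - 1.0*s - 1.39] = 7.86*s^2 - 18.2*s - 1.0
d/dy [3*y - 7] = 3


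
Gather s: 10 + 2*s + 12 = 2*s + 22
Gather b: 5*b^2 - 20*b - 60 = 5*b^2 - 20*b - 60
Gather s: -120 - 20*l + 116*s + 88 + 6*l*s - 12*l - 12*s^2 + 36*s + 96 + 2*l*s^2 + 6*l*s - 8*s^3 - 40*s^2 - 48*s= -32*l - 8*s^3 + s^2*(2*l - 52) + s*(12*l + 104) + 64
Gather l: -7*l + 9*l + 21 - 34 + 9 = 2*l - 4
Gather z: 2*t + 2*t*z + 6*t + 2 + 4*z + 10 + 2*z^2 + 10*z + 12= 8*t + 2*z^2 + z*(2*t + 14) + 24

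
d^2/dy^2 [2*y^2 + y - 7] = 4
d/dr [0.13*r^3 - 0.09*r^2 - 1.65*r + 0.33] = 0.39*r^2 - 0.18*r - 1.65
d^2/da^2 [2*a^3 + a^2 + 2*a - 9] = 12*a + 2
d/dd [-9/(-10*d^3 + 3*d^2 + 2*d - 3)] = 18*(-15*d^2 + 3*d + 1)/(10*d^3 - 3*d^2 - 2*d + 3)^2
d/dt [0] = 0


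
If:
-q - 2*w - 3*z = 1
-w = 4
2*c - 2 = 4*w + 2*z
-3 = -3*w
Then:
No Solution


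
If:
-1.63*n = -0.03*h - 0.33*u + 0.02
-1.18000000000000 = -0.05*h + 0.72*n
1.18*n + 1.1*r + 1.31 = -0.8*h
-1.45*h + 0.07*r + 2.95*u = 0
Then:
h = -31.04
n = -3.79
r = 25.45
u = -15.86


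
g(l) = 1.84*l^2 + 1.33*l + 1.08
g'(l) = 3.68*l + 1.33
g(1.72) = 8.81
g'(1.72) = 7.66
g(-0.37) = 0.84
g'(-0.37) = -0.03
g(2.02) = 11.27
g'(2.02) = 8.76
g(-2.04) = 6.02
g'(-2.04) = -6.18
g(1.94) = 10.59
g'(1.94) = 8.47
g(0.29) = 1.62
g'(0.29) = 2.40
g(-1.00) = 1.59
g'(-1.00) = -2.35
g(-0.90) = 1.37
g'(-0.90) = -1.98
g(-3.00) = 13.65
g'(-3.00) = -9.71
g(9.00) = 162.09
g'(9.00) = 34.45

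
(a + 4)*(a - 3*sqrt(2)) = a^2 - 3*sqrt(2)*a + 4*a - 12*sqrt(2)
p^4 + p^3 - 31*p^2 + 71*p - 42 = (p - 3)*(p - 2)*(p - 1)*(p + 7)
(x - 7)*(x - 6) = x^2 - 13*x + 42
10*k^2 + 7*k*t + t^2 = (2*k + t)*(5*k + t)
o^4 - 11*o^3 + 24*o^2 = o^2*(o - 8)*(o - 3)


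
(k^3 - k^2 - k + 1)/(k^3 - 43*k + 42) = (k^2 - 1)/(k^2 + k - 42)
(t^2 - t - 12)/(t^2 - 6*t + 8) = (t + 3)/(t - 2)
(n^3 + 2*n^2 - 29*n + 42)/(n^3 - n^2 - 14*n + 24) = (n + 7)/(n + 4)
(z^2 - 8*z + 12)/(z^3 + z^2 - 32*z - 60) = (z - 2)/(z^2 + 7*z + 10)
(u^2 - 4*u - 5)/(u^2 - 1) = (u - 5)/(u - 1)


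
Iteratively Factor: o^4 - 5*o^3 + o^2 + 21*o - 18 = (o + 2)*(o^3 - 7*o^2 + 15*o - 9) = (o - 3)*(o + 2)*(o^2 - 4*o + 3) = (o - 3)^2*(o + 2)*(o - 1)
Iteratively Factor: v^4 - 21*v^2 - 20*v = (v + 4)*(v^3 - 4*v^2 - 5*v) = v*(v + 4)*(v^2 - 4*v - 5) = v*(v - 5)*(v + 4)*(v + 1)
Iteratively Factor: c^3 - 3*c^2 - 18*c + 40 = (c - 5)*(c^2 + 2*c - 8) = (c - 5)*(c - 2)*(c + 4)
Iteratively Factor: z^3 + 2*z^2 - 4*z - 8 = (z - 2)*(z^2 + 4*z + 4) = (z - 2)*(z + 2)*(z + 2)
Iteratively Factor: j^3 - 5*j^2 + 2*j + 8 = (j + 1)*(j^2 - 6*j + 8) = (j - 4)*(j + 1)*(j - 2)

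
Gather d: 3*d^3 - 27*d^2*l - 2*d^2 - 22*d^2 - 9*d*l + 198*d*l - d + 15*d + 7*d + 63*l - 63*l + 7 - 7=3*d^3 + d^2*(-27*l - 24) + d*(189*l + 21)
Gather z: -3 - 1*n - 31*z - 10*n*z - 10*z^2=-n - 10*z^2 + z*(-10*n - 31) - 3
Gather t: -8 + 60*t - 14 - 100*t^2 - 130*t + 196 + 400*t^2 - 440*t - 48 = 300*t^2 - 510*t + 126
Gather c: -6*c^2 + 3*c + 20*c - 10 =-6*c^2 + 23*c - 10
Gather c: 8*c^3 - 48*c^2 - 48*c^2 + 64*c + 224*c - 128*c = 8*c^3 - 96*c^2 + 160*c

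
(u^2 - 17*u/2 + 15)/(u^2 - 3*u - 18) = (u - 5/2)/(u + 3)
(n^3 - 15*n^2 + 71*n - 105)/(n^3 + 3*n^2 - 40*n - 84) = (n^3 - 15*n^2 + 71*n - 105)/(n^3 + 3*n^2 - 40*n - 84)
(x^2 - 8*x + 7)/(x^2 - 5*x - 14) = (x - 1)/(x + 2)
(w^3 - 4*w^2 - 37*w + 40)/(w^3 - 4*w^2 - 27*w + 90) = (w^2 - 9*w + 8)/(w^2 - 9*w + 18)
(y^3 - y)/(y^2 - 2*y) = (y^2 - 1)/(y - 2)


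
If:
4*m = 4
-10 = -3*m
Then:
No Solution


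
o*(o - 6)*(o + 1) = o^3 - 5*o^2 - 6*o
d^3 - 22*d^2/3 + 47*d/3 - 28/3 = (d - 4)*(d - 7/3)*(d - 1)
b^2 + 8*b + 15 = (b + 3)*(b + 5)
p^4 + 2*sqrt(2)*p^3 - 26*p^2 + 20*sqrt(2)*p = p*(p - 2*sqrt(2))*(p - sqrt(2))*(p + 5*sqrt(2))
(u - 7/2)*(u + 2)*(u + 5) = u^3 + 7*u^2/2 - 29*u/2 - 35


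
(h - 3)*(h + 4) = h^2 + h - 12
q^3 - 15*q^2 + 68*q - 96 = (q - 8)*(q - 4)*(q - 3)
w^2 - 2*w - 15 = (w - 5)*(w + 3)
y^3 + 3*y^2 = y^2*(y + 3)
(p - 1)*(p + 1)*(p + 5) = p^3 + 5*p^2 - p - 5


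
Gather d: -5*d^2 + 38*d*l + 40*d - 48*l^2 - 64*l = -5*d^2 + d*(38*l + 40) - 48*l^2 - 64*l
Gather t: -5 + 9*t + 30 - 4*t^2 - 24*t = -4*t^2 - 15*t + 25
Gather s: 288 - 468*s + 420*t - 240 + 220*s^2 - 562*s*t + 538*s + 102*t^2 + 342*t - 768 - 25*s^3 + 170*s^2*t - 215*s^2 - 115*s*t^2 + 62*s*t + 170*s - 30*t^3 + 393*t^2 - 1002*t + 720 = -25*s^3 + s^2*(170*t + 5) + s*(-115*t^2 - 500*t + 240) - 30*t^3 + 495*t^2 - 240*t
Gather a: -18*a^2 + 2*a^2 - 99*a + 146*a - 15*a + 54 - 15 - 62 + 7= -16*a^2 + 32*a - 16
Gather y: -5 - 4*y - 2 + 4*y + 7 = 0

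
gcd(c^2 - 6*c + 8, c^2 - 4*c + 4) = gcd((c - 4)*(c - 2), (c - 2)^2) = c - 2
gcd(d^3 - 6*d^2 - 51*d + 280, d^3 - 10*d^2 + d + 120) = d^2 - 13*d + 40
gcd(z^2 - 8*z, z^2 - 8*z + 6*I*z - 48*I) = z - 8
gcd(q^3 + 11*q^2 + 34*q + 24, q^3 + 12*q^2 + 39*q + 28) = q^2 + 5*q + 4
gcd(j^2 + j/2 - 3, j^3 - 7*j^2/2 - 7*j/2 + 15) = j + 2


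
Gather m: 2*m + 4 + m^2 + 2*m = m^2 + 4*m + 4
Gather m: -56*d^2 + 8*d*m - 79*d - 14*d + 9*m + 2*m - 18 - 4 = -56*d^2 - 93*d + m*(8*d + 11) - 22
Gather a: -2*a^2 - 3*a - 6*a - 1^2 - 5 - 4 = -2*a^2 - 9*a - 10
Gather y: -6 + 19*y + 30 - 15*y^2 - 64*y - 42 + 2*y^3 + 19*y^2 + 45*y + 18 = 2*y^3 + 4*y^2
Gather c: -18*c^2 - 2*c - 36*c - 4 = -18*c^2 - 38*c - 4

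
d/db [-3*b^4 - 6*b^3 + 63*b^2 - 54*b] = -12*b^3 - 18*b^2 + 126*b - 54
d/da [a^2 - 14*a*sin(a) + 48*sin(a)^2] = -14*a*cos(a) + 2*a - 14*sin(a) + 48*sin(2*a)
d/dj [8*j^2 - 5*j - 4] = 16*j - 5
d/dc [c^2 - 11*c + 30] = 2*c - 11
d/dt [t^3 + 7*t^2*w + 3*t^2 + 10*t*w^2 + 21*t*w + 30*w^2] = 3*t^2 + 14*t*w + 6*t + 10*w^2 + 21*w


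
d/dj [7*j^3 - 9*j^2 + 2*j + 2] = 21*j^2 - 18*j + 2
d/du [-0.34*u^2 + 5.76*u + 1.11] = 5.76 - 0.68*u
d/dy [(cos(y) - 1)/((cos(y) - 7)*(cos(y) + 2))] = (cos(y)^2 - 2*cos(y) + 19)*sin(y)/((cos(y) - 7)^2*(cos(y) + 2)^2)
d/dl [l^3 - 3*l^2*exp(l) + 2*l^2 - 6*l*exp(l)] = -3*l^2*exp(l) + 3*l^2 - 12*l*exp(l) + 4*l - 6*exp(l)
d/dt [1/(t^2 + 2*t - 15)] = 2*(-t - 1)/(t^2 + 2*t - 15)^2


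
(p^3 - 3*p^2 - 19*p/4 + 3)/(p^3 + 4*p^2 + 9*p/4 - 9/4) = (p - 4)/(p + 3)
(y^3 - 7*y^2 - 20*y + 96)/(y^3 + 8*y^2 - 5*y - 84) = (y - 8)/(y + 7)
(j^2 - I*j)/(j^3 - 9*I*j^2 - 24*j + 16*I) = j/(j^2 - 8*I*j - 16)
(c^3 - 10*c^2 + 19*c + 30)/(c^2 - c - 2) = (c^2 - 11*c + 30)/(c - 2)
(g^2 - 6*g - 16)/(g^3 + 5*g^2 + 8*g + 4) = (g - 8)/(g^2 + 3*g + 2)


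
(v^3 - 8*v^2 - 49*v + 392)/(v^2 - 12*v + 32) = (v^2 - 49)/(v - 4)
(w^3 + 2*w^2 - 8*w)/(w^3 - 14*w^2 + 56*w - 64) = w*(w + 4)/(w^2 - 12*w + 32)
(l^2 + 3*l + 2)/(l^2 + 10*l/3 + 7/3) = 3*(l + 2)/(3*l + 7)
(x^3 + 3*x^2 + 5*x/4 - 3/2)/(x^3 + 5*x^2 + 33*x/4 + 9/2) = (2*x - 1)/(2*x + 3)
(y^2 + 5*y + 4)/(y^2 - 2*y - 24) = (y + 1)/(y - 6)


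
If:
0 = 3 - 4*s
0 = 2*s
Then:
No Solution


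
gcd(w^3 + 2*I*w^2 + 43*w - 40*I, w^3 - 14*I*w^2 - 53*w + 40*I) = w^2 - 6*I*w - 5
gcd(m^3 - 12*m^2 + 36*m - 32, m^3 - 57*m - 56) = m - 8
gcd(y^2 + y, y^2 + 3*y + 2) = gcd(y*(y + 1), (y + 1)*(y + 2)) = y + 1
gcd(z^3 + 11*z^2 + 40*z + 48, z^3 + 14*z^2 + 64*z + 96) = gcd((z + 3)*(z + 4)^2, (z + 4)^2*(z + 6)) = z^2 + 8*z + 16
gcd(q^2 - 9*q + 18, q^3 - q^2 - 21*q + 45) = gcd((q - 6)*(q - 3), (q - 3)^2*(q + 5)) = q - 3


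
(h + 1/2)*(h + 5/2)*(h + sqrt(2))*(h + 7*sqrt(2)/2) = h^4 + 3*h^3 + 9*sqrt(2)*h^3/2 + 33*h^2/4 + 27*sqrt(2)*h^2/2 + 45*sqrt(2)*h/8 + 21*h + 35/4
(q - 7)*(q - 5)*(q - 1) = q^3 - 13*q^2 + 47*q - 35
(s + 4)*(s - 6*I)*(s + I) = s^3 + 4*s^2 - 5*I*s^2 + 6*s - 20*I*s + 24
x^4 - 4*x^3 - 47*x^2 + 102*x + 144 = (x - 8)*(x - 3)*(x + 1)*(x + 6)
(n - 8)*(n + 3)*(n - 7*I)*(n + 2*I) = n^4 - 5*n^3 - 5*I*n^3 - 10*n^2 + 25*I*n^2 - 70*n + 120*I*n - 336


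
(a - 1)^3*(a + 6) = a^4 + 3*a^3 - 15*a^2 + 17*a - 6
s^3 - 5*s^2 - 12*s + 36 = (s - 6)*(s - 2)*(s + 3)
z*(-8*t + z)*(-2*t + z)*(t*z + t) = 16*t^3*z^2 + 16*t^3*z - 10*t^2*z^3 - 10*t^2*z^2 + t*z^4 + t*z^3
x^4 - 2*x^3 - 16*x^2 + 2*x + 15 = (x - 5)*(x - 1)*(x + 1)*(x + 3)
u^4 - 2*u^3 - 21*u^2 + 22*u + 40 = (u - 5)*(u - 2)*(u + 1)*(u + 4)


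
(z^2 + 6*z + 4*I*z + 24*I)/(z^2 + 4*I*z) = (z + 6)/z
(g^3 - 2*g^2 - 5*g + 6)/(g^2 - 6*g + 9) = (g^2 + g - 2)/(g - 3)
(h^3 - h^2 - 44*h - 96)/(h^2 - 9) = (h^2 - 4*h - 32)/(h - 3)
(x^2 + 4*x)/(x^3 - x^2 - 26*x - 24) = x/(x^2 - 5*x - 6)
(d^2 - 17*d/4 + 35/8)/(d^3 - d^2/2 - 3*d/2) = (-8*d^2 + 34*d - 35)/(4*d*(-2*d^2 + d + 3))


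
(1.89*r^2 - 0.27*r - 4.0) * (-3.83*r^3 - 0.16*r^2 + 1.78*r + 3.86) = -7.2387*r^5 + 0.7317*r^4 + 18.7274*r^3 + 7.4548*r^2 - 8.1622*r - 15.44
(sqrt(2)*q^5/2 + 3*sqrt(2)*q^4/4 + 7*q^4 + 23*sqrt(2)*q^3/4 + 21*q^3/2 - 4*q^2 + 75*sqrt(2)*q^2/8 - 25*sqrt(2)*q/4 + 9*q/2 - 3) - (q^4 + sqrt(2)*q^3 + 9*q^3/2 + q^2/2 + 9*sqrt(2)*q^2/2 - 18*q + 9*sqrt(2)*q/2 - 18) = sqrt(2)*q^5/2 + 3*sqrt(2)*q^4/4 + 6*q^4 + 6*q^3 + 19*sqrt(2)*q^3/4 - 9*q^2/2 + 39*sqrt(2)*q^2/8 - 43*sqrt(2)*q/4 + 45*q/2 + 15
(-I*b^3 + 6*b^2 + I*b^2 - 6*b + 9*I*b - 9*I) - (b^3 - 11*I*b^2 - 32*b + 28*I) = -b^3 - I*b^3 + 6*b^2 + 12*I*b^2 + 26*b + 9*I*b - 37*I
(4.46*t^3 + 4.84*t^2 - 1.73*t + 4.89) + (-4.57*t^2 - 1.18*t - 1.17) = 4.46*t^3 + 0.27*t^2 - 2.91*t + 3.72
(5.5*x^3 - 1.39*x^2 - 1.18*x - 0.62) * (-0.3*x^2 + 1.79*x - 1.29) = -1.65*x^5 + 10.262*x^4 - 9.2291*x^3 - 0.1331*x^2 + 0.4124*x + 0.7998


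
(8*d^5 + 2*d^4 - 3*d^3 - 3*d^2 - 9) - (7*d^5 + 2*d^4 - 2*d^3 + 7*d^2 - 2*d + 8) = d^5 - d^3 - 10*d^2 + 2*d - 17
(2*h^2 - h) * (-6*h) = -12*h^3 + 6*h^2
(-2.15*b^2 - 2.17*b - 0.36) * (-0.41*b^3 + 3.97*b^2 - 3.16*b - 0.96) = 0.8815*b^5 - 7.6458*b^4 - 1.6733*b^3 + 7.492*b^2 + 3.2208*b + 0.3456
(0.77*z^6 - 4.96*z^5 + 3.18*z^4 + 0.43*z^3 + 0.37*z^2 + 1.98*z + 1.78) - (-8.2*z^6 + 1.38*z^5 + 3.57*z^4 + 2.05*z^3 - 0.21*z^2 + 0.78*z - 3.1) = 8.97*z^6 - 6.34*z^5 - 0.39*z^4 - 1.62*z^3 + 0.58*z^2 + 1.2*z + 4.88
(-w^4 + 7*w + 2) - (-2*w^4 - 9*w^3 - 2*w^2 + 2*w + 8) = w^4 + 9*w^3 + 2*w^2 + 5*w - 6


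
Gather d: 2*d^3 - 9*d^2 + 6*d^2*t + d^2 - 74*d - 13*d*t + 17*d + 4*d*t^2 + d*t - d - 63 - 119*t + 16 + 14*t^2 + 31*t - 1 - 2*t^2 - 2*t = 2*d^3 + d^2*(6*t - 8) + d*(4*t^2 - 12*t - 58) + 12*t^2 - 90*t - 48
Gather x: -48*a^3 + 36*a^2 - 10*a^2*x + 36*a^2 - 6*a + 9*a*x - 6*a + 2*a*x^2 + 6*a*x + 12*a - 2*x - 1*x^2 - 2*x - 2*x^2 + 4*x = -48*a^3 + 72*a^2 + x^2*(2*a - 3) + x*(-10*a^2 + 15*a)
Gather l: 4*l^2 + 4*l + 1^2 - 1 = 4*l^2 + 4*l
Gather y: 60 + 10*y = 10*y + 60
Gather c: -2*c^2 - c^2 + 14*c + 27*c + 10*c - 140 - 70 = -3*c^2 + 51*c - 210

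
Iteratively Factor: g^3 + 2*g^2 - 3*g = (g)*(g^2 + 2*g - 3) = g*(g + 3)*(g - 1)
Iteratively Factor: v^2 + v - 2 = (v - 1)*(v + 2)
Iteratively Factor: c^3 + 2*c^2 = (c + 2)*(c^2) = c*(c + 2)*(c)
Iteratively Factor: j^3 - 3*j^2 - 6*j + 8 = (j - 1)*(j^2 - 2*j - 8) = (j - 1)*(j + 2)*(j - 4)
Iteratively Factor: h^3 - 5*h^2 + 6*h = (h - 3)*(h^2 - 2*h) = h*(h - 3)*(h - 2)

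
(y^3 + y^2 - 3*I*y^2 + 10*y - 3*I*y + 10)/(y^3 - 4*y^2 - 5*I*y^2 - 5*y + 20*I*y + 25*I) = (y + 2*I)/(y - 5)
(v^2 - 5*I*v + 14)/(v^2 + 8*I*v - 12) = (v - 7*I)/(v + 6*I)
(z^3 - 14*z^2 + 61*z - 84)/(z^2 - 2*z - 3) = (z^2 - 11*z + 28)/(z + 1)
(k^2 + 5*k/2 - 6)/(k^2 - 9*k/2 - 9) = (-2*k^2 - 5*k + 12)/(-2*k^2 + 9*k + 18)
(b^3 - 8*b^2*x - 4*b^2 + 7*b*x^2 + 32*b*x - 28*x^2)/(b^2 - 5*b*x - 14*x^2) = (b^2 - b*x - 4*b + 4*x)/(b + 2*x)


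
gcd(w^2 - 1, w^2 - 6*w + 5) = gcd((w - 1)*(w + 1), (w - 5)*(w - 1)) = w - 1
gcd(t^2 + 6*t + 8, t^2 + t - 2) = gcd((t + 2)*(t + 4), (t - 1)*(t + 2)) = t + 2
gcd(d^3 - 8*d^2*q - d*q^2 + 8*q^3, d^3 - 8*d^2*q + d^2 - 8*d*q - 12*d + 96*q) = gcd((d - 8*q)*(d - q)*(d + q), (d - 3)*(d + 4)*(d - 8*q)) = -d + 8*q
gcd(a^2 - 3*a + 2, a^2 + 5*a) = 1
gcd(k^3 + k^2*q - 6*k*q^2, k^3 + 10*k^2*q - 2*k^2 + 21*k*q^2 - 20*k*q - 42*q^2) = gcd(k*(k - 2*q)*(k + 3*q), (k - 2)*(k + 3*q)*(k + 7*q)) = k + 3*q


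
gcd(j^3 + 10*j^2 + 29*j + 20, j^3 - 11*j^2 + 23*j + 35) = j + 1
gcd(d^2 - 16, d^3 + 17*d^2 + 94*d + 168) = d + 4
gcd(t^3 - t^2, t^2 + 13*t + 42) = 1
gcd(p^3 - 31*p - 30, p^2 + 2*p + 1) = p + 1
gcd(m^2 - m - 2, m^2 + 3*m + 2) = m + 1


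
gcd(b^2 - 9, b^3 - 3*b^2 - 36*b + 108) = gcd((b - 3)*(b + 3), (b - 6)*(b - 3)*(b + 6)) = b - 3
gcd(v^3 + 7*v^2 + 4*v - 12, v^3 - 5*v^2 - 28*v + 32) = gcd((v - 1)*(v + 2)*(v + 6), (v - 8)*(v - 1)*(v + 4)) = v - 1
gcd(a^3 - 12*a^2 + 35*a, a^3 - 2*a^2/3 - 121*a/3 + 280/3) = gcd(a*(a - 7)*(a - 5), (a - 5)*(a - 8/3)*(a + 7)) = a - 5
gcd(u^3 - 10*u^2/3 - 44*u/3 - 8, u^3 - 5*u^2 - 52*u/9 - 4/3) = u^2 - 16*u/3 - 4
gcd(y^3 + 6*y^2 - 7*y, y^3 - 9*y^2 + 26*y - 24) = 1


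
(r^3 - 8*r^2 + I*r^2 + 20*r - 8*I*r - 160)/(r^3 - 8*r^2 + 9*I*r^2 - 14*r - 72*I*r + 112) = (r^2 + I*r + 20)/(r^2 + 9*I*r - 14)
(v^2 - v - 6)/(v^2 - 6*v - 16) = (v - 3)/(v - 8)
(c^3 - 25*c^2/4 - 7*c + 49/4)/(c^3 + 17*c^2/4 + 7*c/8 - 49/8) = 2*(c - 7)/(2*c + 7)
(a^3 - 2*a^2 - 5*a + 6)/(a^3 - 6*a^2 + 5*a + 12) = (a^2 + a - 2)/(a^2 - 3*a - 4)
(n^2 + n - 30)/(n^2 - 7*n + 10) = (n + 6)/(n - 2)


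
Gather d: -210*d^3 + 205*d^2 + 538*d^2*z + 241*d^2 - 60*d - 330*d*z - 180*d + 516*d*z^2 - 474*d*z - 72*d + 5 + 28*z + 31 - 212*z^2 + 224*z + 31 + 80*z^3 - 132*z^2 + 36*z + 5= -210*d^3 + d^2*(538*z + 446) + d*(516*z^2 - 804*z - 312) + 80*z^3 - 344*z^2 + 288*z + 72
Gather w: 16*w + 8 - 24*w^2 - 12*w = -24*w^2 + 4*w + 8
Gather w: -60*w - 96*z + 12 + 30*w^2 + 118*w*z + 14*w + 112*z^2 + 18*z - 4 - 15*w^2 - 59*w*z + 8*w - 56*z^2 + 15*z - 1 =15*w^2 + w*(59*z - 38) + 56*z^2 - 63*z + 7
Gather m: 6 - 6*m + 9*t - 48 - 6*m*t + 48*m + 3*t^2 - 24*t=m*(42 - 6*t) + 3*t^2 - 15*t - 42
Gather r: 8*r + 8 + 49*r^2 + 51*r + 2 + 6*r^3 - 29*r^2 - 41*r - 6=6*r^3 + 20*r^2 + 18*r + 4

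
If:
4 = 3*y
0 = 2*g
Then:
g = 0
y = 4/3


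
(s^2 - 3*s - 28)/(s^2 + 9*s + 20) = (s - 7)/(s + 5)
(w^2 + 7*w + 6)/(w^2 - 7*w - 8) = (w + 6)/(w - 8)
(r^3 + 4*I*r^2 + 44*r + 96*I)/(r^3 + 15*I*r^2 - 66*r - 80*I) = (r - 6*I)/(r + 5*I)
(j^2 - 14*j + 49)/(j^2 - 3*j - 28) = (j - 7)/(j + 4)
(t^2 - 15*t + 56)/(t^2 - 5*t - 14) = (t - 8)/(t + 2)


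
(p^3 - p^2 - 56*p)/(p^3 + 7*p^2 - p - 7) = p*(p - 8)/(p^2 - 1)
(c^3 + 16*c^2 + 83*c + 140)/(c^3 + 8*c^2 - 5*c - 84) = (c + 5)/(c - 3)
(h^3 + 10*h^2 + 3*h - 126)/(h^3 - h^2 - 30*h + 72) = (h + 7)/(h - 4)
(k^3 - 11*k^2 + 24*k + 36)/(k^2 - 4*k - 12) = (k^2 - 5*k - 6)/(k + 2)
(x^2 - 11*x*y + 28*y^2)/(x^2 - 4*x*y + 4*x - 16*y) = (x - 7*y)/(x + 4)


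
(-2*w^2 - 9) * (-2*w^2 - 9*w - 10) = 4*w^4 + 18*w^3 + 38*w^2 + 81*w + 90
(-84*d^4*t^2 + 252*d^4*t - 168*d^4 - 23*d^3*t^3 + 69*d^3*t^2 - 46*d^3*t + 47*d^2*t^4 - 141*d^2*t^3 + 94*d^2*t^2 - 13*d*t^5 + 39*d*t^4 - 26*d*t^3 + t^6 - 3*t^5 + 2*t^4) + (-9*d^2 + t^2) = -84*d^4*t^2 + 252*d^4*t - 168*d^4 - 23*d^3*t^3 + 69*d^3*t^2 - 46*d^3*t + 47*d^2*t^4 - 141*d^2*t^3 + 94*d^2*t^2 - 9*d^2 - 13*d*t^5 + 39*d*t^4 - 26*d*t^3 + t^6 - 3*t^5 + 2*t^4 + t^2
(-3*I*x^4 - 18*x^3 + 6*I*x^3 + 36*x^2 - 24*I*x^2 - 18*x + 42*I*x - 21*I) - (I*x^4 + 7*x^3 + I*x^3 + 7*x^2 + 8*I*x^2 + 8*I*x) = -4*I*x^4 - 25*x^3 + 5*I*x^3 + 29*x^2 - 32*I*x^2 - 18*x + 34*I*x - 21*I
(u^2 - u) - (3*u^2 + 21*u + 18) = -2*u^2 - 22*u - 18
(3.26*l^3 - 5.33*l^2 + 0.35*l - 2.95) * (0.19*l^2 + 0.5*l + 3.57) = 0.6194*l^5 + 0.6173*l^4 + 9.0397*l^3 - 19.4136*l^2 - 0.2255*l - 10.5315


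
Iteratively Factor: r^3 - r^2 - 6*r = (r)*(r^2 - r - 6) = r*(r - 3)*(r + 2)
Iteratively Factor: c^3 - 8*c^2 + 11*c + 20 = (c + 1)*(c^2 - 9*c + 20) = (c - 5)*(c + 1)*(c - 4)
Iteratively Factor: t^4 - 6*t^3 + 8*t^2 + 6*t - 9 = (t - 3)*(t^3 - 3*t^2 - t + 3) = (t - 3)*(t + 1)*(t^2 - 4*t + 3) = (t - 3)*(t - 1)*(t + 1)*(t - 3)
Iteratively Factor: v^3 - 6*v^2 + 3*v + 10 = (v - 2)*(v^2 - 4*v - 5) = (v - 5)*(v - 2)*(v + 1)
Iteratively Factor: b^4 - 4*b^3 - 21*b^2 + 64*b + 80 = (b + 4)*(b^3 - 8*b^2 + 11*b + 20) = (b + 1)*(b + 4)*(b^2 - 9*b + 20) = (b - 5)*(b + 1)*(b + 4)*(b - 4)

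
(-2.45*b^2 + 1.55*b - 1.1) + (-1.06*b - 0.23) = -2.45*b^2 + 0.49*b - 1.33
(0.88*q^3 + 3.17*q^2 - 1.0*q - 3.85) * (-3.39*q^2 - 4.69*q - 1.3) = -2.9832*q^5 - 14.8735*q^4 - 12.6213*q^3 + 13.6205*q^2 + 19.3565*q + 5.005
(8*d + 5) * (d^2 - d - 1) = 8*d^3 - 3*d^2 - 13*d - 5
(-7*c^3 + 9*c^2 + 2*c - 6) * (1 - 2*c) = 14*c^4 - 25*c^3 + 5*c^2 + 14*c - 6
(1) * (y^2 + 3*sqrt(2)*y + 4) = y^2 + 3*sqrt(2)*y + 4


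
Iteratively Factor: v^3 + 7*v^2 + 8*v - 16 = (v + 4)*(v^2 + 3*v - 4) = (v - 1)*(v + 4)*(v + 4)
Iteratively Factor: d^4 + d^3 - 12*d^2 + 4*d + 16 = (d - 2)*(d^3 + 3*d^2 - 6*d - 8) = (d - 2)*(d + 4)*(d^2 - d - 2) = (d - 2)*(d + 1)*(d + 4)*(d - 2)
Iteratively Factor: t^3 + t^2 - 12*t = (t + 4)*(t^2 - 3*t) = (t - 3)*(t + 4)*(t)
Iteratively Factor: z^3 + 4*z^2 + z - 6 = (z + 3)*(z^2 + z - 2) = (z - 1)*(z + 3)*(z + 2)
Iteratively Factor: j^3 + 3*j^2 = (j)*(j^2 + 3*j) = j^2*(j + 3)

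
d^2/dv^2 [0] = 0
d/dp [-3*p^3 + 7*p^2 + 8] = p*(14 - 9*p)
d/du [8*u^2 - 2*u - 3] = 16*u - 2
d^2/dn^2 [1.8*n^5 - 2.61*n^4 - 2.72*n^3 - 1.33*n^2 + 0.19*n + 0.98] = 36.0*n^3 - 31.32*n^2 - 16.32*n - 2.66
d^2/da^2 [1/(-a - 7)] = -2/(a + 7)^3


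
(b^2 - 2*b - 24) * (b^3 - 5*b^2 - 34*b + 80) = b^5 - 7*b^4 - 48*b^3 + 268*b^2 + 656*b - 1920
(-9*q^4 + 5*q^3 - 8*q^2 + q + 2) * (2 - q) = 9*q^5 - 23*q^4 + 18*q^3 - 17*q^2 + 4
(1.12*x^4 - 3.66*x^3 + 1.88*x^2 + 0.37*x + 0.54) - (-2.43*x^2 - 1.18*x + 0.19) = 1.12*x^4 - 3.66*x^3 + 4.31*x^2 + 1.55*x + 0.35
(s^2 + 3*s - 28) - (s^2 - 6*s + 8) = 9*s - 36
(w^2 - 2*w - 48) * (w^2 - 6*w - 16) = w^4 - 8*w^3 - 52*w^2 + 320*w + 768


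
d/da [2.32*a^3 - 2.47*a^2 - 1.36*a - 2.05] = 6.96*a^2 - 4.94*a - 1.36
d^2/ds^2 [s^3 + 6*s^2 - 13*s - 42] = 6*s + 12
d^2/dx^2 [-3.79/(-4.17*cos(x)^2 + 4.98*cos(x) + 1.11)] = (263.615724*(1 - cos(x)^2)^2 - 236.116242*cos(x)^3 + 295.97247*cos(x)^2 + 451.282122*cos(x) - 486.688302)/(-4.17*cos(x)^2 + 4.98*cos(x) + 1.11)^3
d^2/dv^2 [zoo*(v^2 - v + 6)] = zoo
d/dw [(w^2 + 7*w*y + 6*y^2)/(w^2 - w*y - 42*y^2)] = -8*y/(w^2 - 14*w*y + 49*y^2)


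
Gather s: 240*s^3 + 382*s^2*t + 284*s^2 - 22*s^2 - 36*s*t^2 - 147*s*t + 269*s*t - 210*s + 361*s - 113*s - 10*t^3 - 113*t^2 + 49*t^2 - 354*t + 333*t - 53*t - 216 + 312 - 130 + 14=240*s^3 + s^2*(382*t + 262) + s*(-36*t^2 + 122*t + 38) - 10*t^3 - 64*t^2 - 74*t - 20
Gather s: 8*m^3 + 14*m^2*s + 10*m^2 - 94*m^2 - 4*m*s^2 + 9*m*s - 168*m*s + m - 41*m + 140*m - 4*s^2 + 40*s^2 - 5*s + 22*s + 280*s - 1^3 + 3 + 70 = 8*m^3 - 84*m^2 + 100*m + s^2*(36 - 4*m) + s*(14*m^2 - 159*m + 297) + 72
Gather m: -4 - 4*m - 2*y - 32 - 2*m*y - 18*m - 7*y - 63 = m*(-2*y - 22) - 9*y - 99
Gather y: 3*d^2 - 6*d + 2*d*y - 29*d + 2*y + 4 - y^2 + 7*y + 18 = 3*d^2 - 35*d - y^2 + y*(2*d + 9) + 22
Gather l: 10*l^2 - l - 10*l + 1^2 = 10*l^2 - 11*l + 1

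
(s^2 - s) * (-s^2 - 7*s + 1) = -s^4 - 6*s^3 + 8*s^2 - s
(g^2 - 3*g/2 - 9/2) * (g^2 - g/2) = g^4 - 2*g^3 - 15*g^2/4 + 9*g/4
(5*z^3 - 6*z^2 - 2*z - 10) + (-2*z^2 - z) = 5*z^3 - 8*z^2 - 3*z - 10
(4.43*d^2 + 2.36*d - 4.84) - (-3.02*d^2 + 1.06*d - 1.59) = 7.45*d^2 + 1.3*d - 3.25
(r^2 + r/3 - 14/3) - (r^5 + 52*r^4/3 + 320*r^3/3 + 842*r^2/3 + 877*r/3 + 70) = -r^5 - 52*r^4/3 - 320*r^3/3 - 839*r^2/3 - 292*r - 224/3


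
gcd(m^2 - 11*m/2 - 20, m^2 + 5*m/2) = m + 5/2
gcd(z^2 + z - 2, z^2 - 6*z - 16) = z + 2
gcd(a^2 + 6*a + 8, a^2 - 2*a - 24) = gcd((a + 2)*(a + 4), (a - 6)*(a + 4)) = a + 4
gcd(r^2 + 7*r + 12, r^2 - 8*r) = 1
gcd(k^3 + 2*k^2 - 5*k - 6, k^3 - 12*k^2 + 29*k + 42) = k + 1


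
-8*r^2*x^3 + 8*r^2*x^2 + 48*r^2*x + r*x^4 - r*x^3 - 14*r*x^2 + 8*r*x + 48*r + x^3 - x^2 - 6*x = (-8*r + x)*(x - 3)*(x + 2)*(r*x + 1)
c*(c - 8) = c^2 - 8*c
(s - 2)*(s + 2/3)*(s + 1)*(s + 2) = s^4 + 5*s^3/3 - 10*s^2/3 - 20*s/3 - 8/3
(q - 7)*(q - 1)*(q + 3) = q^3 - 5*q^2 - 17*q + 21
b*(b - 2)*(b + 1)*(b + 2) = b^4 + b^3 - 4*b^2 - 4*b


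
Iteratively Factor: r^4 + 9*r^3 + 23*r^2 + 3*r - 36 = (r + 3)*(r^3 + 6*r^2 + 5*r - 12) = (r - 1)*(r + 3)*(r^2 + 7*r + 12) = (r - 1)*(r + 3)^2*(r + 4)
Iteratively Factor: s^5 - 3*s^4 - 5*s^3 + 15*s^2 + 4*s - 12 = (s - 3)*(s^4 - 5*s^2 + 4) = (s - 3)*(s + 2)*(s^3 - 2*s^2 - s + 2) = (s - 3)*(s + 1)*(s + 2)*(s^2 - 3*s + 2) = (s - 3)*(s - 2)*(s + 1)*(s + 2)*(s - 1)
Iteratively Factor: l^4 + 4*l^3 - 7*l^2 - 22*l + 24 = (l - 1)*(l^3 + 5*l^2 - 2*l - 24) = (l - 1)*(l + 4)*(l^2 + l - 6) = (l - 2)*(l - 1)*(l + 4)*(l + 3)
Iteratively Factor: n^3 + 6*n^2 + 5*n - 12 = (n + 4)*(n^2 + 2*n - 3) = (n + 3)*(n + 4)*(n - 1)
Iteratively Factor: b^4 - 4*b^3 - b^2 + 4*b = (b)*(b^3 - 4*b^2 - b + 4) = b*(b - 4)*(b^2 - 1) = b*(b - 4)*(b - 1)*(b + 1)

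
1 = 1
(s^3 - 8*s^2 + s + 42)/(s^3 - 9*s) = (s^2 - 5*s - 14)/(s*(s + 3))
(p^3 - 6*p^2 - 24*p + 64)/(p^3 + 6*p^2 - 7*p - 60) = (p^2 - 10*p + 16)/(p^2 + 2*p - 15)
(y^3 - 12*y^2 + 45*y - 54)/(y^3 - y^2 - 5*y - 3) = (y^2 - 9*y + 18)/(y^2 + 2*y + 1)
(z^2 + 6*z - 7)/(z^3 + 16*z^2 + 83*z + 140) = (z - 1)/(z^2 + 9*z + 20)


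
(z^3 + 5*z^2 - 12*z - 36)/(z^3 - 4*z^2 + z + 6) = (z^2 + 8*z + 12)/(z^2 - z - 2)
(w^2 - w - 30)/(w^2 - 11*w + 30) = (w + 5)/(w - 5)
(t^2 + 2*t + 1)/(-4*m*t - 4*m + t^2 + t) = (t + 1)/(-4*m + t)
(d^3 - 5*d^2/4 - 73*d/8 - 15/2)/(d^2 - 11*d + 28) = (8*d^2 + 22*d + 15)/(8*(d - 7))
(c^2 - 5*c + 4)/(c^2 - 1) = (c - 4)/(c + 1)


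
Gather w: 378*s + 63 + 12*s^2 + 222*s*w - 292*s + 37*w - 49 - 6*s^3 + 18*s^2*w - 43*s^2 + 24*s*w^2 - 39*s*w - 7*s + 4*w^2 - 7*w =-6*s^3 - 31*s^2 + 79*s + w^2*(24*s + 4) + w*(18*s^2 + 183*s + 30) + 14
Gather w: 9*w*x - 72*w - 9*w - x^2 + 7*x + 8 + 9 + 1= w*(9*x - 81) - x^2 + 7*x + 18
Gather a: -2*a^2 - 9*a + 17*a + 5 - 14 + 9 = -2*a^2 + 8*a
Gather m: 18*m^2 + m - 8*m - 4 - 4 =18*m^2 - 7*m - 8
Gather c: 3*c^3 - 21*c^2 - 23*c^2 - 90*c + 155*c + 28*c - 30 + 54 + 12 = 3*c^3 - 44*c^2 + 93*c + 36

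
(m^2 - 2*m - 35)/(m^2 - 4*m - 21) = (m + 5)/(m + 3)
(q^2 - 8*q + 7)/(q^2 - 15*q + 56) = (q - 1)/(q - 8)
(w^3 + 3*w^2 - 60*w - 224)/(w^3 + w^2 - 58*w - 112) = (w + 4)/(w + 2)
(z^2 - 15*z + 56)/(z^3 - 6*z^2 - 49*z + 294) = (z - 8)/(z^2 + z - 42)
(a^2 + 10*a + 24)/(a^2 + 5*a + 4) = (a + 6)/(a + 1)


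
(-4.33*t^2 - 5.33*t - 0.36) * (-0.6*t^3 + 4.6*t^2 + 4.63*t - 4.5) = 2.598*t^5 - 16.72*t^4 - 44.3499*t^3 - 6.8489*t^2 + 22.3182*t + 1.62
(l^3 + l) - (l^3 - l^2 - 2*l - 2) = l^2 + 3*l + 2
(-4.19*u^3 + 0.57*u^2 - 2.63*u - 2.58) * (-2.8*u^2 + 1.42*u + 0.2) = 11.732*u^5 - 7.5458*u^4 + 7.3354*u^3 + 3.6034*u^2 - 4.1896*u - 0.516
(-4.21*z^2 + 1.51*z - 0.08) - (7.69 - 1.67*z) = -4.21*z^2 + 3.18*z - 7.77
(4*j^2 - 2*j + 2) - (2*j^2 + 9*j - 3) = 2*j^2 - 11*j + 5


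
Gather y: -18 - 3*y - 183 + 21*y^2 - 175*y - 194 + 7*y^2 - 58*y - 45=28*y^2 - 236*y - 440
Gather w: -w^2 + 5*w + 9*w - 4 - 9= -w^2 + 14*w - 13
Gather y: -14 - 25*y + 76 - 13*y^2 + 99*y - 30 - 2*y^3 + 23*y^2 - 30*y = -2*y^3 + 10*y^2 + 44*y + 32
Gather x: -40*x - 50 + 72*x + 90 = 32*x + 40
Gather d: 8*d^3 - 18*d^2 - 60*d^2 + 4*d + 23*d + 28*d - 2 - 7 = 8*d^3 - 78*d^2 + 55*d - 9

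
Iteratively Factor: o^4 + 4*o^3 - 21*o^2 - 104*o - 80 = (o + 4)*(o^3 - 21*o - 20) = (o + 4)^2*(o^2 - 4*o - 5) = (o + 1)*(o + 4)^2*(o - 5)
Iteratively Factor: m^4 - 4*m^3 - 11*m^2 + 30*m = (m)*(m^3 - 4*m^2 - 11*m + 30) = m*(m - 5)*(m^2 + m - 6) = m*(m - 5)*(m + 3)*(m - 2)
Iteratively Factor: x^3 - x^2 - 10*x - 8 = (x - 4)*(x^2 + 3*x + 2) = (x - 4)*(x + 1)*(x + 2)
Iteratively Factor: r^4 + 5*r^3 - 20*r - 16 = (r + 4)*(r^3 + r^2 - 4*r - 4) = (r - 2)*(r + 4)*(r^2 + 3*r + 2) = (r - 2)*(r + 1)*(r + 4)*(r + 2)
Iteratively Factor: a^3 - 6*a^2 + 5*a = (a - 5)*(a^2 - a) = (a - 5)*(a - 1)*(a)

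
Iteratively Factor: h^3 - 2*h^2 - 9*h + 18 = (h - 3)*(h^2 + h - 6) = (h - 3)*(h + 3)*(h - 2)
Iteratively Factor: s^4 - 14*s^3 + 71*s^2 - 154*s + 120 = (s - 4)*(s^3 - 10*s^2 + 31*s - 30) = (s - 4)*(s - 2)*(s^2 - 8*s + 15) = (s - 4)*(s - 3)*(s - 2)*(s - 5)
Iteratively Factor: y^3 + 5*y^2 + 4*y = (y + 1)*(y^2 + 4*y) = (y + 1)*(y + 4)*(y)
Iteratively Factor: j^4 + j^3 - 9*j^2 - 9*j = (j + 1)*(j^3 - 9*j) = (j - 3)*(j + 1)*(j^2 + 3*j) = (j - 3)*(j + 1)*(j + 3)*(j)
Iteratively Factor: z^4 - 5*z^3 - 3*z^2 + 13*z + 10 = (z + 1)*(z^3 - 6*z^2 + 3*z + 10) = (z + 1)^2*(z^2 - 7*z + 10) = (z - 2)*(z + 1)^2*(z - 5)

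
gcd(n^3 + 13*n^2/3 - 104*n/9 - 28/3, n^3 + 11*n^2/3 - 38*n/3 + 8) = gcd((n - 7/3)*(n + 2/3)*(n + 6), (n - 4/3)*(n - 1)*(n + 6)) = n + 6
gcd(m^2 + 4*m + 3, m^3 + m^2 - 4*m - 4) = m + 1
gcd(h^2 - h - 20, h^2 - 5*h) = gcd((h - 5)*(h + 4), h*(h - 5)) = h - 5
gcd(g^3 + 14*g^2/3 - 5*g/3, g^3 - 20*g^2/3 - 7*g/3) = g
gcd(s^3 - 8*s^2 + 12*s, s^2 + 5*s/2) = s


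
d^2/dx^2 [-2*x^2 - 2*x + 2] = -4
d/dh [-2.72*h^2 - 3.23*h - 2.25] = -5.44*h - 3.23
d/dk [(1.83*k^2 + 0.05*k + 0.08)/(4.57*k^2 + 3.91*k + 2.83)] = (6.9268*k^2 + 9.6266*k - 0.1713)/(20.8849*k^4 + 35.7374*k^3 + 41.1543*k^2 + 22.1306*k + 8.0089)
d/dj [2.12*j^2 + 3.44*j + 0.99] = 4.24*j + 3.44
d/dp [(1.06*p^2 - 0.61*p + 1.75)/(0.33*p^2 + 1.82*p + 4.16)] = (2.1305*p^2 + 7.6642*p - 5.7226)/(0.1089*p^4 + 1.2012*p^3 + 6.058*p^2 + 15.1424*p + 17.3056)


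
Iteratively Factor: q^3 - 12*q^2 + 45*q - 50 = (q - 5)*(q^2 - 7*q + 10) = (q - 5)*(q - 2)*(q - 5)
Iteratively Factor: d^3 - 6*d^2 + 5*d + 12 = (d - 3)*(d^2 - 3*d - 4) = (d - 4)*(d - 3)*(d + 1)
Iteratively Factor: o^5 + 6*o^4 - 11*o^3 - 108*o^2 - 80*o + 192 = (o - 4)*(o^4 + 10*o^3 + 29*o^2 + 8*o - 48) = (o - 4)*(o + 3)*(o^3 + 7*o^2 + 8*o - 16) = (o - 4)*(o + 3)*(o + 4)*(o^2 + 3*o - 4) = (o - 4)*(o - 1)*(o + 3)*(o + 4)*(o + 4)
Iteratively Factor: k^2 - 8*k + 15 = (k - 5)*(k - 3)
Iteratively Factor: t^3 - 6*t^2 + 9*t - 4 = (t - 4)*(t^2 - 2*t + 1) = (t - 4)*(t - 1)*(t - 1)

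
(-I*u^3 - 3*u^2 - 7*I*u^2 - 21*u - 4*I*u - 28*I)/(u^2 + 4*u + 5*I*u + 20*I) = -(I*u^3 + u^2*(3 + 7*I) + u*(21 + 4*I) + 28*I)/(u^2 + u*(4 + 5*I) + 20*I)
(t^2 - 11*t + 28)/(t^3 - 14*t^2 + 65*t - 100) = (t - 7)/(t^2 - 10*t + 25)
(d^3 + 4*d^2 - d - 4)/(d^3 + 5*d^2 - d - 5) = (d + 4)/(d + 5)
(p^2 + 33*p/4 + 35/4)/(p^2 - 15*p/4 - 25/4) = (p + 7)/(p - 5)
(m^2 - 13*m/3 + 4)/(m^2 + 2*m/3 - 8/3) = (m - 3)/(m + 2)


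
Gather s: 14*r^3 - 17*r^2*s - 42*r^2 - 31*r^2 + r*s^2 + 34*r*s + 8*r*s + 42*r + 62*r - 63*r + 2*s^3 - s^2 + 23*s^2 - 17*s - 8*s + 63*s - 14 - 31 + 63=14*r^3 - 73*r^2 + 41*r + 2*s^3 + s^2*(r + 22) + s*(-17*r^2 + 42*r + 38) + 18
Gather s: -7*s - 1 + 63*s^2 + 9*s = 63*s^2 + 2*s - 1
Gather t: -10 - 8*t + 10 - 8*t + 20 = 20 - 16*t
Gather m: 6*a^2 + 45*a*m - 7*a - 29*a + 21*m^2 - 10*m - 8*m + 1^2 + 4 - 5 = 6*a^2 - 36*a + 21*m^2 + m*(45*a - 18)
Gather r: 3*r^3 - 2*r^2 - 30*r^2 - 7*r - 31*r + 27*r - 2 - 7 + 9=3*r^3 - 32*r^2 - 11*r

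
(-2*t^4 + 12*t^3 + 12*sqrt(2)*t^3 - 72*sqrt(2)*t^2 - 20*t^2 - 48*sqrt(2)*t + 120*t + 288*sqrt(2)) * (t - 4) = -2*t^5 + 12*sqrt(2)*t^4 + 20*t^4 - 120*sqrt(2)*t^3 - 68*t^3 + 200*t^2 + 240*sqrt(2)*t^2 - 480*t + 480*sqrt(2)*t - 1152*sqrt(2)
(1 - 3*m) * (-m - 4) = 3*m^2 + 11*m - 4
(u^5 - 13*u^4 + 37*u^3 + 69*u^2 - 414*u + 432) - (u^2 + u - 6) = u^5 - 13*u^4 + 37*u^3 + 68*u^2 - 415*u + 438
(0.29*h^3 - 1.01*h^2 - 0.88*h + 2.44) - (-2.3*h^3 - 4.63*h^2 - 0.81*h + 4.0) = 2.59*h^3 + 3.62*h^2 - 0.07*h - 1.56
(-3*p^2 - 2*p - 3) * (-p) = 3*p^3 + 2*p^2 + 3*p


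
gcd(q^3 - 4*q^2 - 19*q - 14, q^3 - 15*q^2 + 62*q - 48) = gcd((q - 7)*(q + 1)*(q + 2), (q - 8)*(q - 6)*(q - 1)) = 1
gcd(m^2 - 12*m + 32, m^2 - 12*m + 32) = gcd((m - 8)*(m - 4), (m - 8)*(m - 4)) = m^2 - 12*m + 32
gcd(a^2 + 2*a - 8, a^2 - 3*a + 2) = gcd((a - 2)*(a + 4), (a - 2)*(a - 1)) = a - 2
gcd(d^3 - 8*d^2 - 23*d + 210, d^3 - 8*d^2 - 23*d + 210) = d^3 - 8*d^2 - 23*d + 210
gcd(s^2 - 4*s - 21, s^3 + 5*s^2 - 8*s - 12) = 1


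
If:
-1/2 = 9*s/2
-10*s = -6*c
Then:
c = -5/27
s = -1/9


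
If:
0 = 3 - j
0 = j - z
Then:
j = 3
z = 3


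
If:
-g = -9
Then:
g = 9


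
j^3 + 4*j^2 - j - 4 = (j - 1)*(j + 1)*(j + 4)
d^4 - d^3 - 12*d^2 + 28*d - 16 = (d - 2)^2*(d - 1)*(d + 4)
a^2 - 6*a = a*(a - 6)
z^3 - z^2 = z^2*(z - 1)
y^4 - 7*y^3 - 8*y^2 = y^2*(y - 8)*(y + 1)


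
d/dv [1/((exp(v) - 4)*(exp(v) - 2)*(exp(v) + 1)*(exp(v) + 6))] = (-4*exp(3*v) - 3*exp(2*v) + 56*exp(v) - 20)*exp(v)/(exp(8*v) + 2*exp(7*v) - 55*exp(6*v) - 16*exp(5*v) + 920*exp(4*v) - 1024*exp(3*v) - 2288*exp(2*v) + 1920*exp(v) + 2304)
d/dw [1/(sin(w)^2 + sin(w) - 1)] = -(2*sin(w) + 1)*cos(w)/(sin(w) - cos(w)^2)^2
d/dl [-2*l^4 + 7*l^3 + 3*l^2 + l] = -8*l^3 + 21*l^2 + 6*l + 1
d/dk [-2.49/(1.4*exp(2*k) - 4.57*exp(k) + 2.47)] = (6.972*exp(k) - 11.3793)*exp(k)/(1.4*exp(2*k) - 4.57*exp(k) + 2.47)^2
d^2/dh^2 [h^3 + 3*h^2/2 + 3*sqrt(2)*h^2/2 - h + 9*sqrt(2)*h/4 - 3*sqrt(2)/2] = 6*h + 3 + 3*sqrt(2)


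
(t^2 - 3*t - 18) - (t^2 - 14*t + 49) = 11*t - 67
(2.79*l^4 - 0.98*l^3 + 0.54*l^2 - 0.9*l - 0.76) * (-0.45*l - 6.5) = -1.2555*l^5 - 17.694*l^4 + 6.127*l^3 - 3.105*l^2 + 6.192*l + 4.94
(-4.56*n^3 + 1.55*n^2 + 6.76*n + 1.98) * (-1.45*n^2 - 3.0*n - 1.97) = 6.612*n^5 + 11.4325*n^4 - 5.4688*n^3 - 26.2045*n^2 - 19.2572*n - 3.9006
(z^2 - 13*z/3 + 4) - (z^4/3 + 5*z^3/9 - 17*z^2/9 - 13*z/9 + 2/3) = -z^4/3 - 5*z^3/9 + 26*z^2/9 - 26*z/9 + 10/3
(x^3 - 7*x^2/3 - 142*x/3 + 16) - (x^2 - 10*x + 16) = x^3 - 10*x^2/3 - 112*x/3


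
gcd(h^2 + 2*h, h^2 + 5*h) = h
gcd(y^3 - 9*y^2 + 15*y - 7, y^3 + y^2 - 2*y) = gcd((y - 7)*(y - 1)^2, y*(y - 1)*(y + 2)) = y - 1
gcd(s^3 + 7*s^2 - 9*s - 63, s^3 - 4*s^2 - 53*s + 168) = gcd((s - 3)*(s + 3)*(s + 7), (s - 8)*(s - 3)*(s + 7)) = s^2 + 4*s - 21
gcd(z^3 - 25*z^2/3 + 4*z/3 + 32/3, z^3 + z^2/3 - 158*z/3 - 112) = z - 8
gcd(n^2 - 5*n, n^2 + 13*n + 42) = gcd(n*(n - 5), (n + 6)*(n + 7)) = 1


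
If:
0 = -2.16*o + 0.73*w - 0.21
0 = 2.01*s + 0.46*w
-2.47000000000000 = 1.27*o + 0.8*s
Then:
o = -3.32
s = 2.18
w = -9.53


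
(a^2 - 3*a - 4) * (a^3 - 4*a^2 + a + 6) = a^5 - 7*a^4 + 9*a^3 + 19*a^2 - 22*a - 24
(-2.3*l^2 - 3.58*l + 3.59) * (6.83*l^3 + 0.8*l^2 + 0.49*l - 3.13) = -15.709*l^5 - 26.2914*l^4 + 20.5287*l^3 + 8.3168*l^2 + 12.9645*l - 11.2367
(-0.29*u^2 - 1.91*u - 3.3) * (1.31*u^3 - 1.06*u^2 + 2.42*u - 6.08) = -0.3799*u^5 - 2.1947*u^4 - 3.0002*u^3 + 0.639*u^2 + 3.6268*u + 20.064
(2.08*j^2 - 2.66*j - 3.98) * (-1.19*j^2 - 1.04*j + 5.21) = -2.4752*j^4 + 1.0022*j^3 + 18.3394*j^2 - 9.7194*j - 20.7358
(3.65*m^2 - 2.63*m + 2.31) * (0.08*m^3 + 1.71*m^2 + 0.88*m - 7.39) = 0.292*m^5 + 6.0311*m^4 - 1.1005*m^3 - 25.3378*m^2 + 21.4685*m - 17.0709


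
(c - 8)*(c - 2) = c^2 - 10*c + 16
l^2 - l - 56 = (l - 8)*(l + 7)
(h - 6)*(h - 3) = h^2 - 9*h + 18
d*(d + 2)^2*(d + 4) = d^4 + 8*d^3 + 20*d^2 + 16*d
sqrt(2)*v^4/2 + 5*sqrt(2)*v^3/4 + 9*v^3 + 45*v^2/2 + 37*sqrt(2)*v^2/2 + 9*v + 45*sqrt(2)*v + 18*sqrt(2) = (v + 1/2)*(v + 3*sqrt(2))*(v + 6*sqrt(2))*(sqrt(2)*v/2 + sqrt(2))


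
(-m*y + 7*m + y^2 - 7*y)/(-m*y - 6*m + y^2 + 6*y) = (y - 7)/(y + 6)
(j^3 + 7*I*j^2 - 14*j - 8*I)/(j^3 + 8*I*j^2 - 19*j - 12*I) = (j + 2*I)/(j + 3*I)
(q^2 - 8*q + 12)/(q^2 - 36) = (q - 2)/(q + 6)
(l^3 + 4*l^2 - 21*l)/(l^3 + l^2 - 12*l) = (l + 7)/(l + 4)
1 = 1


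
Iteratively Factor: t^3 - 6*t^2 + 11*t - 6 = (t - 3)*(t^2 - 3*t + 2) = (t - 3)*(t - 1)*(t - 2)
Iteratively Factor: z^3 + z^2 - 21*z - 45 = (z + 3)*(z^2 - 2*z - 15) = (z - 5)*(z + 3)*(z + 3)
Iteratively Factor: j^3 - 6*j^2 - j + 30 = (j - 3)*(j^2 - 3*j - 10) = (j - 3)*(j + 2)*(j - 5)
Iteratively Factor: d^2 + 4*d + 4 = (d + 2)*(d + 2)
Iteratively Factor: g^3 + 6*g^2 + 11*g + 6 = (g + 3)*(g^2 + 3*g + 2) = (g + 1)*(g + 3)*(g + 2)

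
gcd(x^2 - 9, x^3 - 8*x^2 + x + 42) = x - 3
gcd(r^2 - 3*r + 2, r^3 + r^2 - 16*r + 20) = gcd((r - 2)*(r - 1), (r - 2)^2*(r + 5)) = r - 2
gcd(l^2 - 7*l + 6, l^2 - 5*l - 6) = l - 6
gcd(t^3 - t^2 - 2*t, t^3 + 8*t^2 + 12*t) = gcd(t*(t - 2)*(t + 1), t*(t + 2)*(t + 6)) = t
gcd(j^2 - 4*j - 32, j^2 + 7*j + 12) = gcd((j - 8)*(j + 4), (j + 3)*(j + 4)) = j + 4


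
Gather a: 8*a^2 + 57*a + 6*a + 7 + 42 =8*a^2 + 63*a + 49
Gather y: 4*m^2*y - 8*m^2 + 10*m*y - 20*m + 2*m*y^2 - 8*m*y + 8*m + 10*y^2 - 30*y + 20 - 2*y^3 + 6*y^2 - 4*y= -8*m^2 - 12*m - 2*y^3 + y^2*(2*m + 16) + y*(4*m^2 + 2*m - 34) + 20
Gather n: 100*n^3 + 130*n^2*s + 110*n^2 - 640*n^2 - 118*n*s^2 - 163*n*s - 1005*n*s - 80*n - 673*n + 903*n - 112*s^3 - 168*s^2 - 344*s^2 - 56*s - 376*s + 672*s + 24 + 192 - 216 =100*n^3 + n^2*(130*s - 530) + n*(-118*s^2 - 1168*s + 150) - 112*s^3 - 512*s^2 + 240*s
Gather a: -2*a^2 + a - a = -2*a^2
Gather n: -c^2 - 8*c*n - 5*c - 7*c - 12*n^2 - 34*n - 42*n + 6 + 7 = -c^2 - 12*c - 12*n^2 + n*(-8*c - 76) + 13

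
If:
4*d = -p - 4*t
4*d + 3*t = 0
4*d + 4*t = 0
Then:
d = 0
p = 0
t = 0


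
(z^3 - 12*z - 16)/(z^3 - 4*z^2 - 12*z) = (z^2 - 2*z - 8)/(z*(z - 6))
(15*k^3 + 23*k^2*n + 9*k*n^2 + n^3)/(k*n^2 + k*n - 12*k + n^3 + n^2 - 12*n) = (15*k^2 + 8*k*n + n^2)/(n^2 + n - 12)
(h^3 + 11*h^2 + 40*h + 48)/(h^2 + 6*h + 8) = (h^2 + 7*h + 12)/(h + 2)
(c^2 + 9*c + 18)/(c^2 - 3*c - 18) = (c + 6)/(c - 6)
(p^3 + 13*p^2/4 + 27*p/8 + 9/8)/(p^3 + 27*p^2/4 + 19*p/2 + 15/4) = (p + 3/2)/(p + 5)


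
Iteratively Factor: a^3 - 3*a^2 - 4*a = (a + 1)*(a^2 - 4*a) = a*(a + 1)*(a - 4)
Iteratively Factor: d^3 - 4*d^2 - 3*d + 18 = (d - 3)*(d^2 - d - 6) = (d - 3)*(d + 2)*(d - 3)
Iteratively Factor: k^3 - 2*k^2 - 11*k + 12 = (k - 4)*(k^2 + 2*k - 3) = (k - 4)*(k + 3)*(k - 1)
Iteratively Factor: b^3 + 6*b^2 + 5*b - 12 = (b - 1)*(b^2 + 7*b + 12) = (b - 1)*(b + 4)*(b + 3)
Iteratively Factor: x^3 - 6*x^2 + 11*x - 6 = (x - 3)*(x^2 - 3*x + 2) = (x - 3)*(x - 1)*(x - 2)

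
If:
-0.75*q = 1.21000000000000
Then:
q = -1.61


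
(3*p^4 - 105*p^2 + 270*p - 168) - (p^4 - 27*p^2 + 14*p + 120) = 2*p^4 - 78*p^2 + 256*p - 288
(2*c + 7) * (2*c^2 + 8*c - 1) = 4*c^3 + 30*c^2 + 54*c - 7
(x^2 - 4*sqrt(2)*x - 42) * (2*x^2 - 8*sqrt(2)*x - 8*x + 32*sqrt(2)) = 2*x^4 - 16*sqrt(2)*x^3 - 8*x^3 - 20*x^2 + 64*sqrt(2)*x^2 + 80*x + 336*sqrt(2)*x - 1344*sqrt(2)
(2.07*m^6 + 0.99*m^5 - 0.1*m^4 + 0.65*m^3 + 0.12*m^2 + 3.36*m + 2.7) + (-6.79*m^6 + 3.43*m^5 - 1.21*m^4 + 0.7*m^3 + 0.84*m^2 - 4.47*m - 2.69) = -4.72*m^6 + 4.42*m^5 - 1.31*m^4 + 1.35*m^3 + 0.96*m^2 - 1.11*m + 0.0100000000000002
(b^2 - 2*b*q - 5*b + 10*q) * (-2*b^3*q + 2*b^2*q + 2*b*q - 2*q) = -2*b^5*q + 4*b^4*q^2 + 12*b^4*q - 24*b^3*q^2 - 8*b^3*q + 16*b^2*q^2 - 12*b^2*q + 24*b*q^2 + 10*b*q - 20*q^2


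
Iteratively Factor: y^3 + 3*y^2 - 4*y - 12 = (y + 2)*(y^2 + y - 6) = (y + 2)*(y + 3)*(y - 2)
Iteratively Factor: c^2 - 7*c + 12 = (c - 3)*(c - 4)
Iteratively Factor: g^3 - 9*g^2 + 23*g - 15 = (g - 1)*(g^2 - 8*g + 15) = (g - 3)*(g - 1)*(g - 5)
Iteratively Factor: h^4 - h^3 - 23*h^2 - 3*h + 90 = (h - 5)*(h^3 + 4*h^2 - 3*h - 18) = (h - 5)*(h - 2)*(h^2 + 6*h + 9) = (h - 5)*(h - 2)*(h + 3)*(h + 3)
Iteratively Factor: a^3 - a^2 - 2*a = (a)*(a^2 - a - 2) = a*(a + 1)*(a - 2)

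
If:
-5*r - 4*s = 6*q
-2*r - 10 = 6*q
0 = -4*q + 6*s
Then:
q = -75/19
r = 130/19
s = -50/19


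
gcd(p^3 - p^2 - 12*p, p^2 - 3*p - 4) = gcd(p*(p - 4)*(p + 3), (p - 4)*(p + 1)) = p - 4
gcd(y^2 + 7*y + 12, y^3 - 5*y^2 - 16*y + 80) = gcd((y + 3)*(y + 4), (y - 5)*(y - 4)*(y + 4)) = y + 4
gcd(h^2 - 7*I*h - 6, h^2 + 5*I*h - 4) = 1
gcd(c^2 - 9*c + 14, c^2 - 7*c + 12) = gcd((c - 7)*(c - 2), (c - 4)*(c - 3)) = 1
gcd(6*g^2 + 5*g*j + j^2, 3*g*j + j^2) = 3*g + j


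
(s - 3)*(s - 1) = s^2 - 4*s + 3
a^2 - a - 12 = (a - 4)*(a + 3)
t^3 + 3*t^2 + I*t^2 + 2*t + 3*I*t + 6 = (t + 3)*(t - I)*(t + 2*I)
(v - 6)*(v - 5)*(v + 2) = v^3 - 9*v^2 + 8*v + 60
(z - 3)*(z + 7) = z^2 + 4*z - 21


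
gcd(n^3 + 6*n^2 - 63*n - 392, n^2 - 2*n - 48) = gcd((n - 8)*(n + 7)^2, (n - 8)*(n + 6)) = n - 8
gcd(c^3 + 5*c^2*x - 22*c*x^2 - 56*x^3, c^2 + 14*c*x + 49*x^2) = c + 7*x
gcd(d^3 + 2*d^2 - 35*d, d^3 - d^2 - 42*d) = d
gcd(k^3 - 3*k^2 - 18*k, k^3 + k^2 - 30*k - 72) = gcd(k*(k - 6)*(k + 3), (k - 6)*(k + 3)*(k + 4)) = k^2 - 3*k - 18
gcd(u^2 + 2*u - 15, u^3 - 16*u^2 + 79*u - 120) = u - 3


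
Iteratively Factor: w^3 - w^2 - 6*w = (w - 3)*(w^2 + 2*w) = w*(w - 3)*(w + 2)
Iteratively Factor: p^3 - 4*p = (p)*(p^2 - 4) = p*(p + 2)*(p - 2)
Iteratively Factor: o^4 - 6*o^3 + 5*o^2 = (o)*(o^3 - 6*o^2 + 5*o) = o*(o - 1)*(o^2 - 5*o) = o^2*(o - 1)*(o - 5)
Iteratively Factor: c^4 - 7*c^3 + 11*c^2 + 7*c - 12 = (c + 1)*(c^3 - 8*c^2 + 19*c - 12) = (c - 3)*(c + 1)*(c^2 - 5*c + 4) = (c - 3)*(c - 1)*(c + 1)*(c - 4)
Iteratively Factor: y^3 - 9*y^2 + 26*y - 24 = (y - 2)*(y^2 - 7*y + 12) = (y - 3)*(y - 2)*(y - 4)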